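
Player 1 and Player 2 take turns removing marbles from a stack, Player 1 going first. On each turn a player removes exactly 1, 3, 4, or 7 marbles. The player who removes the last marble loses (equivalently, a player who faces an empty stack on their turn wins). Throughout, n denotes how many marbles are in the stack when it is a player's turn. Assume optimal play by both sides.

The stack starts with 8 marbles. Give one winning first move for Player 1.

Positions with no move are W. A position that does have a move is losing for the player to move precisely when every available move leads to a winning position for the opponent. Fill in the labels:
n=0: no move; the opponent has just taken the last marble and therefore loses → W
n=1: the only move is to 0(W), a W ⇒ L
n=2: can move to 1, which is L ⇒ W
n=3: moves to 2(W), 0(W); every one is W ⇒ L
n=4: can move to 3, which is L ⇒ W
n=5: can move to 1, which is L ⇒ W
n=6: can move to 3, which is L ⇒ W
n=7: can move to 3, which is L ⇒ W
n=8: can move to 1, which is L ⇒ W
From 8, the L positions reachable in one move are: 1.

Remove 7, leaving 1.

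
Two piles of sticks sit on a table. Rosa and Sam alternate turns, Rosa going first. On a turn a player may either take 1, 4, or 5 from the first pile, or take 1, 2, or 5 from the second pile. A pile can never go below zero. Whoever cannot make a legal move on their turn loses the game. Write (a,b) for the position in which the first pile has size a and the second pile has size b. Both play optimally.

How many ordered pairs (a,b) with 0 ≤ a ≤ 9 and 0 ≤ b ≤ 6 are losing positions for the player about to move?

Positions with no move are L. A position that does have a move is losing for the player to move precisely when every available move leads to a winning position for the opponent. Fill in the labels:
Every move lowers a or b (never raises either), so fill the grid row by row in increasing a, and left to right within a row: each cell's successors are then already labelled.
      b=0  b=1  b=2  b=3  b=4  b=5  b=6
a=0:    L    W    W    L    W    W    L
a=1:    W    L    W    W    L    W    W
a=2:    L    W    W    L    W    W    L
a=3:    W    L    W    W    L    W    W
a=4:    W    W    L    W    W    L    W
a=5:    W    W    W    W    W    W    W
a=6:    W    W    L    W    W    L    W
a=7:    W    W    W    W    W    W    W
a=8:    L    W    W    L    W    W    L
a=9:    W    L    W    W    L    W    W
Cells with no legal move (terminal, hence L): (0,0).
The remaining L cells, each justified by listing all of its moves:
(0,3): moves to (0,2)(W), (0,1)(W); every one is W ⇒ L
(0,6): moves to (0,5)(W), (0,4)(W), (0,1)(W); every one is W ⇒ L
(1,1): moves to (0,1)(W), (1,0)(W); every one is W ⇒ L
(1,4): moves to (0,4)(W), (1,3)(W), (1,2)(W); every one is W ⇒ L
(2,0): the only move is to (1,0)(W), a W ⇒ L
(2,3): moves to (1,3)(W), (2,2)(W), (2,1)(W); every one is W ⇒ L
(2,6): moves to (1,6)(W), (2,5)(W), (2,4)(W), (2,1)(W); every one is W ⇒ L
(3,1): moves to (2,1)(W), (3,0)(W); every one is W ⇒ L
(3,4): moves to (2,4)(W), (3,3)(W), (3,2)(W); every one is W ⇒ L
(4,2): moves to (3,2)(W), (0,2)(W), (4,1)(W), (4,0)(W); every one is W ⇒ L
(4,5): moves to (3,5)(W), (0,5)(W), (4,4)(W), (4,3)(W), (4,0)(W); every one is W ⇒ L
(6,2): moves to (5,2)(W), (2,2)(W), (1,2)(W), (6,1)(W), (6,0)(W); every one is W ⇒ L
(6,5): moves to (5,5)(W), (2,5)(W), (1,5)(W), (6,4)(W), (6,3)(W), (6,0)(W); every one is W ⇒ L
(8,0): moves to (7,0)(W), (4,0)(W), (3,0)(W); every one is W ⇒ L
(8,3): moves to (7,3)(W), (4,3)(W), (3,3)(W), (8,2)(W), (8,1)(W); every one is W ⇒ L
(8,6): moves to (7,6)(W), (4,6)(W), (3,6)(W), (8,5)(W), (8,4)(W), (8,1)(W); every one is W ⇒ L
(9,1): moves to (8,1)(W), (5,1)(W), (4,1)(W), (9,0)(W); every one is W ⇒ L
(9,4): moves to (8,4)(W), (5,4)(W), (4,4)(W), (9,3)(W), (9,2)(W); every one is W ⇒ L
Every other cell has at least one move into one of the L cells above, so it is W.
L cells per row: a=0: 3, a=1: 2, a=2: 3, a=3: 2, a=4: 2, a=5: 0, a=6: 2, a=7: 0, a=8: 3, a=9: 2; total 19.

19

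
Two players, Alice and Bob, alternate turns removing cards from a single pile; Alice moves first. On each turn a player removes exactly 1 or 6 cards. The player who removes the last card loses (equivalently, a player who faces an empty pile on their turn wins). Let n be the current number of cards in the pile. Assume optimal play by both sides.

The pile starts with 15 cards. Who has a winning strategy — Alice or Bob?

Label each position W (a win for the player to move) or L (a loss). A position with no legal move is W; any other position is W exactly when some move reaches an L, and L when every move reaches a W.
n=0: no move; the opponent has just taken the last card and therefore loses → W
n=1: L (sole option 0(W) is W)
n=2: W (go to 1, an L position)
n=3: L (sole option 2(W) is W)
n=4: W (go to 3, an L position)
n=5: L (sole option 4(W) is W)
n=6: W (go to 5, an L position)
n=7: W (go to 1, an L position)
n=8: L (options 7(W), 2(W) are all W)
n=9: W (go to 8, an L position)
n=10: L (options 9(W), 4(W) are all W)
n=11: W (go to 10, an L position)
n=12: L (options 11(W), 6(W) are all W)
n=13: W (go to 12, an L position)
n=14: W (go to 8, an L position)
n=15: L (options 14(W), 9(W) are all W)
Every move from 15 reaches a W position, so the mover loses.

Bob wins.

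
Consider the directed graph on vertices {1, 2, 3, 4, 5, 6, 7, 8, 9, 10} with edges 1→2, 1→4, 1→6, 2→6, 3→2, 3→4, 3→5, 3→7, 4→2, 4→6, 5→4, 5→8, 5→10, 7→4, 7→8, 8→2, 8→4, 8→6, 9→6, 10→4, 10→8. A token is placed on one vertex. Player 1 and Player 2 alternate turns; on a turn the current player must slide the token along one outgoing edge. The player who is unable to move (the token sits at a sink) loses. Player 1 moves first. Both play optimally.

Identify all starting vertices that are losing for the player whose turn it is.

6, 7, 10

Compute win/loss labels from the base case upward. A position with no move is L. Any other position is W if it can reach an L in one move, else L.
Every edge goes from a vertex to one that appears earlier in the order 6, 2, 4, 1, 8, 10, 7, 9, 5, 3, so processing vertices in that order labels each vertex after all of its successors.
6: no outgoing edge → L
2: reaches L-position 6 → W
4: reaches L-position 6 → W
1: reaches L-position 6 → W
8: reaches L-position 6 → W
10: only reaches 8(W), 4(W), all W → L
7: only reaches 8(W), 4(W), all W → L
9: reaches L-position 6 → W
5: reaches L-position 10 → W
3: reaches L-position 7 → W
Reading off the rows marked L gives the requested list; there are 3 such vertices.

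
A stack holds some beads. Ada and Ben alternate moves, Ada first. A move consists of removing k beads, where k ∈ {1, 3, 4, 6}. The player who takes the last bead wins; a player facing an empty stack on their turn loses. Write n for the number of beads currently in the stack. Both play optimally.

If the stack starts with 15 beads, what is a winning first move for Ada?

Positions with no move are L. A position that does have a move is losing for the player to move precisely when every available move leads to a winning position for the opponent. Fill in the labels:
n=0: no move → L
n=1: →0(L), so W
n=2: →1(W) only, which is W, so L
n=3: →2(L), so W
n=4: →0(L), so W
n=5: →2(L), so W
n=6: →2(L), so W
n=7: →6(W), 4(W), 3(W), 1(W) — all W, so L
n=8: →7(L), so W
n=9: →8(W), 6(W), 5(W), 3(W) — all W, so L
n=10: →9(L), so W
n=11: →7(L), so W
n=12: →9(L), so W
n=13: →9(L), so W
n=14: →13(W), 11(W), 10(W), 8(W) — all W, so L
n=15: →14(L), so W
From 15, the L positions reachable in one move are: 14, 9. Any move reaching one of these is winning.

Remove 1, leaving 14.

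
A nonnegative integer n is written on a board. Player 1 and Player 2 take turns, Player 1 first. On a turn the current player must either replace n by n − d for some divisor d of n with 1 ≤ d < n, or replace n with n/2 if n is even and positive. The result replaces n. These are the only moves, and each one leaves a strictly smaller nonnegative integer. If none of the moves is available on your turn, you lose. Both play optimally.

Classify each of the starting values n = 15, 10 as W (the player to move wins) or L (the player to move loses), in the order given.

15: L, 10: W

Classify positions by backward induction: terminal positions (no move available) are L. From any other position, the mover wins iff some move reaches an L.
n=0: no move → L
n=1: no move → L
n=2: →1(L), so W
n=3: →2(W) only, which is W, so L
n=4: →3(L), so W
n=5: →4(W) only, which is W, so L
n=6: →3(L), so W
n=7: →6(W) only, which is W, so L
n=8: →7(L), so W
n=9: →6(W), 8(W) — all W, so L
n=10: →5(L), so W
n=11: →10(W) only, which is W, so L
n=12: →9(L), so W
n=13: →12(W) only, which is W, so L
n=14: →7(L), so W
n=15: →10(W), 12(W), 14(W) — all W, so L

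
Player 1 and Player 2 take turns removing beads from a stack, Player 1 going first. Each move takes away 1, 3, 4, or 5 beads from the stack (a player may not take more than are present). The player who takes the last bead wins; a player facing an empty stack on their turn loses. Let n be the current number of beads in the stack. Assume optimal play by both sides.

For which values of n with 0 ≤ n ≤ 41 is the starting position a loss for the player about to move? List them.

0, 2, 8, 10, 16, 18, 24, 26, 32, 34, 40

Use the standard recursion: the mover loses at a terminal position; elsewhere, the mover wins exactly when some move hands the opponent an L position.
n=0: no move → L
n=1: W (go to 0, an L position)
n=2: L (sole option 1(W) is W)
n=3: W (go to 2, an L position)
n=4: W (go to 0, an L position)
n=5: W (go to 2, an L position)
n=6: W (go to 2, an L position)
n=7: W (go to 2, an L position)
n=8: L (options 7(W), 5(W), 4(W), 3(W) are all W)
n=9: W (go to 8, an L position)
n=10: L (options 9(W), 7(W), 6(W), 5(W) are all W)
n=11: W (go to 10, an L position)
n=12: W (go to 8, an L position)
n=13: W (go to 10, an L position)
n=14: W (go to 10, an L position)
n=15: W (go to 10, an L position)
n=16: L (options 15(W), 13(W), 12(W), 11(W) are all W)
n=17: W (go to 16, an L position)
n=18: L (options 17(W), 15(W), 14(W), 13(W) are all W)
n=19: W (go to 18, an L position)
n=20: W (go to 16, an L position)
n=21: W (go to 18, an L position)
n=22: W (go to 18, an L position)
n=23: W (go to 18, an L position)
n=24: L (options 23(W), 21(W), 20(W), 19(W) are all W)
n=25: W (go to 24, an L position)
n=26: L (options 25(W), 23(W), 22(W), 21(W) are all W)
n=27: W (go to 26, an L position)
n=28: W (go to 24, an L position)
n=29: W (go to 26, an L position)
n=30: W (go to 26, an L position)
n=31: W (go to 26, an L position)
n=32: L (options 31(W), 29(W), 28(W), 27(W) are all W)
n=33: W (go to 32, an L position)
n=34: L (options 33(W), 31(W), 30(W), 29(W) are all W)
n=35: W (go to 34, an L position)
n=36: W (go to 32, an L position)
n=37: W (go to 34, an L position)
n=38: W (go to 34, an L position)
n=39: W (go to 34, an L position)
n=40: L (options 39(W), 37(W), 36(W), 35(W) are all W)
n=41: W (go to 40, an L position)
Reading off the rows marked L gives the requested list; there are 11 such values of n.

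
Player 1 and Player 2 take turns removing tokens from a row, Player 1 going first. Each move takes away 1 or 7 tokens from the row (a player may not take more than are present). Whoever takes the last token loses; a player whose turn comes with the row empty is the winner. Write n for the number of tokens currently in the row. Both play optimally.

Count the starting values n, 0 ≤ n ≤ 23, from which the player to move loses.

12

Label each position W (a win for the player to move) or L (a loss). A position with no legal move is W; any other position is W exactly when some move reaches an L, and L when every move reaches a W.
n=0: no move; the opponent has just taken the last token and therefore loses → W
n=1: the only move is to 0(W), a W ⇒ L
n=2: can move to 1, which is L ⇒ W
n=3: the only move is to 2(W), a W ⇒ L
n=4: can move to 3, which is L ⇒ W
n=5: the only move is to 4(W), a W ⇒ L
n=6: can move to 5, which is L ⇒ W
n=7: moves to 6(W), 0(W); every one is W ⇒ L
n=8: can move to 7, which is L ⇒ W
n=9: moves to 8(W), 2(W); every one is W ⇒ L
n=10: can move to 9, which is L ⇒ W
n=11: moves to 10(W), 4(W); every one is W ⇒ L
n=12: can move to 11, which is L ⇒ W
n=13: moves to 12(W), 6(W); every one is W ⇒ L
n=14: can move to 13, which is L ⇒ W
n=15: moves to 14(W), 8(W); every one is W ⇒ L
n=16: can move to 15, which is L ⇒ W
n=17: moves to 16(W), 10(W); every one is W ⇒ L
n=18: can move to 17, which is L ⇒ W
n=19: moves to 18(W), 12(W); every one is W ⇒ L
n=20: can move to 19, which is L ⇒ W
n=21: moves to 20(W), 14(W); every one is W ⇒ L
n=22: can move to 21, which is L ⇒ W
n=23: moves to 22(W), 16(W); every one is W ⇒ L
L entries with 0 ≤ n ≤ 23: n = 1, 3, 5, 7, 9, 11, 13, 15, 17, 19, 21, 23; that makes 12.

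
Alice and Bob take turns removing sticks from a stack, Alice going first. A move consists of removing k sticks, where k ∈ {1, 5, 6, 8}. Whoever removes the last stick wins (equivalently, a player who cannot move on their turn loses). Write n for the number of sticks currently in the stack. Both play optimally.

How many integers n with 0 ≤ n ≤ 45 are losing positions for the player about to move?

Use the standard recursion: the mover loses at a terminal position; elsewhere, the mover wins exactly when some move hands the opponent an L position.
n=0: no move → L
n=1: →0(L), so W
n=2: →1(W) only, which is W, so L
n=3: →2(L), so W
n=4: →3(W) only, which is W, so L
n=5: →4(L), so W
n=6: →0(L), so W
n=7: →2(L), so W
n=8: →2(L), so W
n=9: →4(L), so W
n=10: →4(L), so W
n=11: →10(W), 6(W), 5(W), 3(W) — all W, so L
n=12: →11(L), so W
n=13: →12(W), 8(W), 7(W), 5(W) — all W, so L
n=14: →13(L), so W
n=15: →14(W), 10(W), 9(W), 7(W) — all W, so L
n=16: →15(L), so W
n=17: →11(L), so W
n=18: →13(L), so W
n=19: →13(L), so W
n=20: →15(L), so W
n=21: →15(L), so W
n=22: →21(W), 17(W), 16(W), 14(W) — all W, so L
n=23: →22(L), so W
n=24: →23(W), 19(W), 18(W), 16(W) — all W, so L
n=25: →24(L), so W
n=26: →25(W), 21(W), 20(W), 18(W) — all W, so L
n=27: →26(L), so W
n=28: →22(L), so W
n=29: →24(L), so W
n=30: →24(L), so W
n=31: →26(L), so W
n=32: →26(L), so W
n=33: →32(W), 28(W), 27(W), 25(W) — all W, so L
n=34: →33(L), so W
n=35: →34(W), 30(W), 29(W), 27(W) — all W, so L
n=36: →35(L), so W
n=37: →36(W), 32(W), 31(W), 29(W) — all W, so L
n=38: →37(L), so W
n=39: →33(L), so W
n=40: →35(L), so W
n=41: →35(L), so W
n=42: →37(L), so W
n=43: →37(L), so W
n=44: →43(W), 39(W), 38(W), 36(W) — all W, so L
n=45: →44(L), so W
L entries with 0 ≤ n ≤ 45: n = 0, 2, 4, 11, 13, 15, 22, 24, 26, 33, 35, 37, 44; that makes 13.

13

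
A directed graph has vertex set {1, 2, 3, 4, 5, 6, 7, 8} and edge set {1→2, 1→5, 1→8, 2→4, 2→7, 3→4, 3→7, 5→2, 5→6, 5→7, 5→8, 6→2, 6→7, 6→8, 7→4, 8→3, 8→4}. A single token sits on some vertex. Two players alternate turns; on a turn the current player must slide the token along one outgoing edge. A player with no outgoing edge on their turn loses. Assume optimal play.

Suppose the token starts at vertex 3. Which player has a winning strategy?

Build the W/L table. Terminal = L. A non-terminal position is W if it has a move to some L; otherwise it is L.
Every edge goes from a vertex to one that appears earlier in the order 4, 7, 3, 2, 8, 6, 5, 1, so processing vertices in that order labels each vertex after all of its successors.
4: no outgoing edge → L
7: can move to 4, which is L ⇒ W
3: can move to 4, which is L ⇒ W
2: can move to 4, which is L ⇒ W
8: can move to 4, which is L ⇒ W
6: moves to 8(W), 2(W), 7(W); every one is W ⇒ L
5: can move to 6, which is L ⇒ W
1: moves to 5(W), 8(W), 2(W); every one is W ⇒ L
From 3 the player to move can move to 4, reaching an L position.

The first player wins.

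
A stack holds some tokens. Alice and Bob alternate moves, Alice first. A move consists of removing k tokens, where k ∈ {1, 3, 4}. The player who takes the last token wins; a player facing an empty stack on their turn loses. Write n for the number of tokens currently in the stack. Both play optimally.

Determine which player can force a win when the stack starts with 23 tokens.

Bob wins.

Use the standard recursion: the mover loses at a terminal position; elsewhere, the mover wins exactly when some move hands the opponent an L position.
n=0: no move → L
n=1: reaches L-position 0 → W
n=2: only reaches 1(W), which is W → L
n=3: reaches L-position 2 → W
n=4: reaches L-position 0 → W
n=5: reaches L-position 2 → W
n=6: reaches L-position 2 → W
n=7: only reaches 6(W), 4(W), 3(W), all W → L
n=8: reaches L-position 7 → W
n=9: only reaches 8(W), 6(W), 5(W), all W → L
n=10: reaches L-position 9 → W
n=11: reaches L-position 7 → W
n=12: reaches L-position 9 → W
n=13: reaches L-position 9 → W
n=14: only reaches 13(W), 11(W), 10(W), all W → L
n=15: reaches L-position 14 → W
n=16: only reaches 15(W), 13(W), 12(W), all W → L
n=17: reaches L-position 16 → W
n=18: reaches L-position 14 → W
n=19: reaches L-position 16 → W
n=20: reaches L-position 16 → W
n=21: only reaches 20(W), 18(W), 17(W), all W → L
n=22: reaches L-position 21 → W
n=23: only reaches 22(W), 20(W), 19(W), all W → L
The starting position 23 is L: whatever Alice does, the opponent receives a W position.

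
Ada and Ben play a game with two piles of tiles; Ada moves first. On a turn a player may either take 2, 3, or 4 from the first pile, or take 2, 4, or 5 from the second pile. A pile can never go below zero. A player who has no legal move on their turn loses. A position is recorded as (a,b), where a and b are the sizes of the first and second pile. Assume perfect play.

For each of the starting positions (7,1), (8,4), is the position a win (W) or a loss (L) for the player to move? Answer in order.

(7,1): L, (8,4): W

Work bottom-up. With no move the player to move loses. Otherwise the position is W if at least one move leads to an L position for the opponent, and L if every move leads to a W.
No move ever increases a pile, so every position that can arise here has a ≤ 8 and b ≤ 4; it is enough to label the cells with 0 ≤ a ≤ 8 and 0 ≤ b ≤ 4.
Every move lowers a or b (never raises either), so fill the grid row by row in increasing a, and left to right within a row: each cell's successors are then already labelled.
      b=0  b=1  b=2  b=3  b=4
a=0:    L    L    W    W    W
a=1:    L    L    W    W    W
a=2:    W    W    L    L    W
a=3:    W    W    L    L    W
a=4:    W    W    W    W    L
a=5:    W    W    W    W    L
a=6:    L    L    W    W    W
a=7:    L    L    W    W    W
a=8:    W    W    L    L    W
Cells with no legal move (terminal, hence L): (0,0), (0,1), (1,0), (1,1).
The remaining L cells, each justified by listing all of its moves:
(2,2): only reaches (0,2)(W), (2,0)(W), all W → L
(2,3): only reaches (0,3)(W), (2,1)(W), all W → L
(3,2): only reaches (1,2)(W), (0,2)(W), (3,0)(W), all W → L
(3,3): only reaches (1,3)(W), (0,3)(W), (3,1)(W), all W → L
(4,4): only reaches (2,4)(W), (1,4)(W), (0,4)(W), (4,2)(W), (4,0)(W), all W → L
(5,4): only reaches (3,4)(W), (2,4)(W), (1,4)(W), (5,2)(W), (5,0)(W), all W → L
(6,0): only reaches (4,0)(W), (3,0)(W), (2,0)(W), all W → L
(6,1): only reaches (4,1)(W), (3,1)(W), (2,1)(W), all W → L
(7,0): only reaches (5,0)(W), (4,0)(W), (3,0)(W), all W → L
(7,1): only reaches (5,1)(W), (4,1)(W), (3,1)(W), all W → L
(8,2): only reaches (6,2)(W), (5,2)(W), (4,2)(W), (8,0)(W), all W → L
(8,3): only reaches (6,3)(W), (5,3)(W), (4,3)(W), (8,1)(W), all W → L
Every other cell has at least one move into one of the L cells above, so it is W.
(7,1): one of the L cells justified above, so L
(8,4): the move to (5,4) reaches an L cell, so W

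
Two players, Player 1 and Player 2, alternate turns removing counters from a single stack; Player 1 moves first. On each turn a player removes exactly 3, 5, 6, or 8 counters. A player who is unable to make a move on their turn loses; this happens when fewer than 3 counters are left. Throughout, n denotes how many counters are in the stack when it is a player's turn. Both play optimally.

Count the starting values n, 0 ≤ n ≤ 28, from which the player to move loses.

9

Compute win/loss labels from the base case upward. A position with no move is L. Any other position is W if it can reach an L in one move, else L.
n=0: no move → L
n=1: no move → L
n=2: no move → L
n=3: W (go to 0, an L position)
n=4: W (go to 1, an L position)
n=5: W (go to 2, an L position)
n=6: W (go to 1, an L position)
n=7: W (go to 2, an L position)
n=8: W (go to 2, an L position)
n=9: W (go to 1, an L position)
n=10: W (go to 2, an L position)
n=11: L (options 8(W), 6(W), 5(W), 3(W) are all W)
n=12: L (options 9(W), 7(W), 6(W), 4(W) are all W)
n=13: L (options 10(W), 8(W), 7(W), 5(W) are all W)
n=14: W (go to 11, an L position)
n=15: W (go to 12, an L position)
n=16: W (go to 13, an L position)
n=17: W (go to 12, an L position)
n=18: W (go to 13, an L position)
n=19: W (go to 13, an L position)
n=20: W (go to 12, an L position)
n=21: W (go to 13, an L position)
n=22: L (options 19(W), 17(W), 16(W), 14(W) are all W)
n=23: L (options 20(W), 18(W), 17(W), 15(W) are all W)
n=24: L (options 21(W), 19(W), 18(W), 16(W) are all W)
n=25: W (go to 22, an L position)
n=26: W (go to 23, an L position)
n=27: W (go to 24, an L position)
n=28: W (go to 23, an L position)
L entries with 0 ≤ n ≤ 28: n = 0, 1, 2, 11, 12, 13, 22, 23, 24; that makes 9.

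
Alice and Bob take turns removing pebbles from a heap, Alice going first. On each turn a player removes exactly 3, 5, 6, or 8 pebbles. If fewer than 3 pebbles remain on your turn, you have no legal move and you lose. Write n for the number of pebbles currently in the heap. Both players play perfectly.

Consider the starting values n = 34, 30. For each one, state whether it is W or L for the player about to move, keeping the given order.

Build the W/L table. Terminal = L. A non-terminal position is W if it has a move to some L; otherwise it is L.
n=0: no move → L
n=1: no move → L
n=2: no move → L
n=3: can move to 0, which is L ⇒ W
n=4: can move to 1, which is L ⇒ W
n=5: can move to 2, which is L ⇒ W
n=6: can move to 1, which is L ⇒ W
n=7: can move to 2, which is L ⇒ W
n=8: can move to 2, which is L ⇒ W
n=9: can move to 1, which is L ⇒ W
n=10: can move to 2, which is L ⇒ W
n=11: moves to 8(W), 6(W), 5(W), 3(W); every one is W ⇒ L
n=12: moves to 9(W), 7(W), 6(W), 4(W); every one is W ⇒ L
n=13: moves to 10(W), 8(W), 7(W), 5(W); every one is W ⇒ L
n=14: can move to 11, which is L ⇒ W
n=15: can move to 12, which is L ⇒ W
n=16: can move to 13, which is L ⇒ W
n=17: can move to 12, which is L ⇒ W
n=18: can move to 13, which is L ⇒ W
n=19: can move to 13, which is L ⇒ W
n=20: can move to 12, which is L ⇒ W
n=21: can move to 13, which is L ⇒ W
n=22: moves to 19(W), 17(W), 16(W), 14(W); every one is W ⇒ L
n=23: moves to 20(W), 18(W), 17(W), 15(W); every one is W ⇒ L
n=24: moves to 21(W), 19(W), 18(W), 16(W); every one is W ⇒ L
n=25: can move to 22, which is L ⇒ W
n=26: can move to 23, which is L ⇒ W
n=27: can move to 24, which is L ⇒ W
n=28: can move to 23, which is L ⇒ W
n=29: can move to 24, which is L ⇒ W
n=30: can move to 24, which is L ⇒ W
n=31: can move to 23, which is L ⇒ W
n=32: can move to 24, which is L ⇒ W
n=33: moves to 30(W), 28(W), 27(W), 25(W); every one is W ⇒ L
n=34: moves to 31(W), 29(W), 28(W), 26(W); every one is W ⇒ L

34: L, 30: W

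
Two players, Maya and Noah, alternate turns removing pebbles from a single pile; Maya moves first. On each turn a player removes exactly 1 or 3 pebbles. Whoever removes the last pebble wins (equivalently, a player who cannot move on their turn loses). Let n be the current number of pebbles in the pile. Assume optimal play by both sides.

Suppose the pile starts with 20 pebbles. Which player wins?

Compute win/loss labels from the base case upward. A position with no move is L. Any other position is W if it can reach an L in one move, else L.
n=0: no move → L
n=1: W (go to 0, an L position)
n=2: L (sole option 1(W) is W)
n=3: W (go to 2, an L position)
n=4: L (options 3(W), 1(W) are all W)
n=5: W (go to 4, an L position)
n=6: L (options 5(W), 3(W) are all W)
n=7: W (go to 6, an L position)
n=8: L (options 7(W), 5(W) are all W)
n=9: W (go to 8, an L position)
n=10: L (options 9(W), 7(W) are all W)
n=11: W (go to 10, an L position)
n=12: L (options 11(W), 9(W) are all W)
n=13: W (go to 12, an L position)
n=14: L (options 13(W), 11(W) are all W)
n=15: W (go to 14, an L position)
n=16: L (options 15(W), 13(W) are all W)
n=17: W (go to 16, an L position)
n=18: L (options 17(W), 15(W) are all W)
n=19: W (go to 18, an L position)
n=20: L (options 19(W), 17(W) are all W)
Every move from 20 reaches a W position, so the mover loses.

Noah wins.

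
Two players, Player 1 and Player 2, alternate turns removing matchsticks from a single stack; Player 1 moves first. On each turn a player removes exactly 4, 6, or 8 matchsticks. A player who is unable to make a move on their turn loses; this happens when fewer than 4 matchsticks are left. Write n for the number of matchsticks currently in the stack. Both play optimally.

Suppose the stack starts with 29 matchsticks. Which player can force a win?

Build the W/L table. Terminal = L. A non-terminal position is W if it has a move to some L; otherwise it is L.
n=0: no move → L
n=1: no move → L
n=2: no move → L
n=3: no move → L
n=4: W (go to 0, an L position)
n=5: W (go to 1, an L position)
n=6: W (go to 2, an L position)
n=7: W (go to 3, an L position)
n=8: W (go to 2, an L position)
n=9: W (go to 3, an L position)
n=10: W (go to 2, an L position)
n=11: W (go to 3, an L position)
n=12: L (options 8(W), 6(W), 4(W) are all W)
n=13: L (options 9(W), 7(W), 5(W) are all W)
n=14: L (options 10(W), 8(W), 6(W) are all W)
n=15: L (options 11(W), 9(W), 7(W) are all W)
n=16: W (go to 12, an L position)
n=17: W (go to 13, an L position)
n=18: W (go to 14, an L position)
n=19: W (go to 15, an L position)
n=20: W (go to 14, an L position)
n=21: W (go to 15, an L position)
n=22: W (go to 14, an L position)
n=23: W (go to 15, an L position)
n=24: L (options 20(W), 18(W), 16(W) are all W)
n=25: L (options 21(W), 19(W), 17(W) are all W)
n=26: L (options 22(W), 20(W), 18(W) are all W)
n=27: L (options 23(W), 21(W), 19(W) are all W)
n=28: W (go to 24, an L position)
n=29: W (go to 25, an L position)
From 29 Player 1 can remove 4, leaving 25, reaching an L position.

Player 1 wins.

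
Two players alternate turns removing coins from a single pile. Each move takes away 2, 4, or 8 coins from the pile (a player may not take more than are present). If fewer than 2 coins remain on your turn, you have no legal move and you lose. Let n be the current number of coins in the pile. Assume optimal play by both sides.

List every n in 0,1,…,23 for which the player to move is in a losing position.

Use the standard recursion: the mover loses at a terminal position; elsewhere, the mover wins exactly when some move hands the opponent an L position.
n=0: no move → L
n=1: no move → L
n=2: →0(L), so W
n=3: →1(L), so W
n=4: →0(L), so W
n=5: →1(L), so W
n=6: →4(W), 2(W) — all W, so L
n=7: →5(W), 3(W) — all W, so L
n=8: →6(L), so W
n=9: →7(L), so W
n=10: →6(L), so W
n=11: →7(L), so W
n=12: →10(W), 8(W), 4(W) — all W, so L
n=13: →11(W), 9(W), 5(W) — all W, so L
n=14: →12(L), so W
n=15: →13(L), so W
n=16: →12(L), so W
n=17: →13(L), so W
n=18: →16(W), 14(W), 10(W) — all W, so L
n=19: →17(W), 15(W), 11(W) — all W, so L
n=20: →18(L), so W
n=21: →19(L), so W
n=22: →18(L), so W
n=23: →19(L), so W
Reading off the rows marked L gives the requested list; there are 8 such values of n.

0, 1, 6, 7, 12, 13, 18, 19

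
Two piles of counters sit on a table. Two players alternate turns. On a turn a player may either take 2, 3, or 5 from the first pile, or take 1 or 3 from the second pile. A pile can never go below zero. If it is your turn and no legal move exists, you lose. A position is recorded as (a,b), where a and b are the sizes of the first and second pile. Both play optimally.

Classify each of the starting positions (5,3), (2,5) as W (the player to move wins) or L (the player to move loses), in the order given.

Work bottom-up. With no move the player to move loses. Otherwise the position is W if at least one move leads to an L position for the opponent, and L if every move leads to a W.
No move ever increases a pile, so every position that can arise here has a ≤ 5 and b ≤ 5; it is enough to label the cells with 0 ≤ a ≤ 5 and 0 ≤ b ≤ 5.
Every move lowers a or b (never raises either), so fill the grid row by row in increasing a, and left to right within a row: each cell's successors are then already labelled.
      b=0  b=1  b=2  b=3  b=4  b=5
a=0:    L    W    L    W    L    W
a=1:    L    W    L    W    L    W
a=2:    W    L    W    L    W    L
a=3:    W    L    W    L    W    L
a=4:    W    W    W    W    W    W
a=5:    W    W    W    W    W    W
Cells with no legal move (terminal, hence L): (0,0), (1,0).
The remaining L cells, each justified by listing all of its moves:
(0,2): the only move is to (0,1)(W), a W ⇒ L
(0,4): moves to (0,3)(W), (0,1)(W); every one is W ⇒ L
(1,2): the only move is to (1,1)(W), a W ⇒ L
(1,4): moves to (1,3)(W), (1,1)(W); every one is W ⇒ L
(2,1): moves to (0,1)(W), (2,0)(W); every one is W ⇒ L
(2,3): moves to (0,3)(W), (2,2)(W), (2,0)(W); every one is W ⇒ L
(2,5): moves to (0,5)(W), (2,4)(W), (2,2)(W); every one is W ⇒ L
(3,1): moves to (1,1)(W), (0,1)(W), (3,0)(W); every one is W ⇒ L
(3,3): moves to (1,3)(W), (0,3)(W), (3,2)(W), (3,0)(W); every one is W ⇒ L
(3,5): moves to (1,5)(W), (0,5)(W), (3,4)(W), (3,2)(W); every one is W ⇒ L
Every other cell has at least one move into one of the L cells above, so it is W.
(5,3): the move to (3,3) reaches an L cell, so W
(2,5): one of the L cells justified above, so L

(5,3): W, (2,5): L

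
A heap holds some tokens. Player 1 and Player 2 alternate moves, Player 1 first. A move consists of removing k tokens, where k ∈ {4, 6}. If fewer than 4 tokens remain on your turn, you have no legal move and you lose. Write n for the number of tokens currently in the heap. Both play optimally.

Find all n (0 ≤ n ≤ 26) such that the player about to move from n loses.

Work bottom-up. With no move the player to move loses. Otherwise the position is W if at least one move leads to an L position for the opponent, and L if every move leads to a W.
n=0: no move → L
n=1: no move → L
n=2: no move → L
n=3: no move → L
n=4: can move to 0, which is L ⇒ W
n=5: can move to 1, which is L ⇒ W
n=6: can move to 2, which is L ⇒ W
n=7: can move to 3, which is L ⇒ W
n=8: can move to 2, which is L ⇒ W
n=9: can move to 3, which is L ⇒ W
n=10: moves to 6(W), 4(W); every one is W ⇒ L
n=11: moves to 7(W), 5(W); every one is W ⇒ L
n=12: moves to 8(W), 6(W); every one is W ⇒ L
n=13: moves to 9(W), 7(W); every one is W ⇒ L
n=14: can move to 10, which is L ⇒ W
n=15: can move to 11, which is L ⇒ W
n=16: can move to 12, which is L ⇒ W
n=17: can move to 13, which is L ⇒ W
n=18: can move to 12, which is L ⇒ W
n=19: can move to 13, which is L ⇒ W
n=20: moves to 16(W), 14(W); every one is W ⇒ L
n=21: moves to 17(W), 15(W); every one is W ⇒ L
n=22: moves to 18(W), 16(W); every one is W ⇒ L
n=23: moves to 19(W), 17(W); every one is W ⇒ L
n=24: can move to 20, which is L ⇒ W
n=25: can move to 21, which is L ⇒ W
n=26: can move to 22, which is L ⇒ W
The losing starting values of n are exactly the entries labelled L in this table (12 of them).

0, 1, 2, 3, 10, 11, 12, 13, 20, 21, 22, 23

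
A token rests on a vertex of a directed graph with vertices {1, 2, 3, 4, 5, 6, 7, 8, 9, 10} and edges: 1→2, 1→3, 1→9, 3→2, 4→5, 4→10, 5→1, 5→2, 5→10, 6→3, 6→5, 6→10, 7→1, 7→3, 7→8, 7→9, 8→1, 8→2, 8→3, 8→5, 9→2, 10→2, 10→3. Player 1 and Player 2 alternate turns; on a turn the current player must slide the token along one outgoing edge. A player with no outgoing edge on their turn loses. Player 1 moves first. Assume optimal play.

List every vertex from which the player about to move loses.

2, 4, 6, 7

Classify positions by backward induction: terminal positions (no move available) are L. From any other position, the mover wins iff some move reaches an L.
Every edge goes from a vertex to one that appears earlier in the order 2, 9, 3, 1, 10, 5, 8, 4, 6, 7, so processing vertices in that order labels each vertex after all of its successors.
2: no outgoing edge → L
9: W (go to 2, an L position)
3: W (go to 2, an L position)
1: W (go to 2, an L position)
10: W (go to 2, an L position)
5: W (go to 2, an L position)
8: W (go to 2, an L position)
4: L (options 5(W), 10(W) are all W)
6: L (options 5(W), 10(W), 3(W) are all W)
7: L (options 8(W), 1(W), 3(W), 9(W) are all W)
The losing starting vertices are exactly the entries labelled L in this table (4 of them).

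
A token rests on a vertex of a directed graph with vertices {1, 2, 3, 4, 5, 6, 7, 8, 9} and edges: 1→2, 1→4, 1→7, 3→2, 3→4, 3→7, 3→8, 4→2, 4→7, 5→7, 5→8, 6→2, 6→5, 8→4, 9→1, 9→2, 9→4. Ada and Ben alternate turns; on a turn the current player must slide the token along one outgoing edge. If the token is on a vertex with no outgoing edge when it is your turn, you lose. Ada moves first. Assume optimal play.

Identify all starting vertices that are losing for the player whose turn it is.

2, 7, 8

Build the W/L table. Terminal = L. A non-terminal position is W if it has a move to some L; otherwise it is L.
Every edge goes from a vertex to one that appears earlier in the order 2, 7, 4, 8, 5, 1, 3, 9, 6, so processing vertices in that order labels each vertex after all of its successors.
2: no outgoing edge → L
7: no outgoing edge → L
4: can move to 7, which is L ⇒ W
8: the only move is to 4(W), a W ⇒ L
5: can move to 8, which is L ⇒ W
1: can move to 7, which is L ⇒ W
3: can move to 8, which is L ⇒ W
9: can move to 2, which is L ⇒ W
6: can move to 2, which is L ⇒ W
Reading off the rows marked L gives the requested list; there are 3 such vertices.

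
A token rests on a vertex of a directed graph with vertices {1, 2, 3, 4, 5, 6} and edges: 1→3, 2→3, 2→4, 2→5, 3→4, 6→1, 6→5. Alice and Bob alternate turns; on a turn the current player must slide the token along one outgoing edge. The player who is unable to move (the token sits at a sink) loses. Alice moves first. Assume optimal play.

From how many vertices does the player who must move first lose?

3

Classify positions by backward induction: terminal positions (no move available) are L. From any other position, the mover wins iff some move reaches an L.
Every edge goes from a vertex to one that appears earlier in the order 5, 4, 3, 1, 2, 6, so processing vertices in that order labels each vertex after all of its successors.
5: no outgoing edge → L
4: no outgoing edge → L
3: →4(L), so W
1: →3(W) only, which is W, so L
2: →4(L), so W
6: →1(L), so W
The L vertices are 1, 4, 5; that is 3 in all.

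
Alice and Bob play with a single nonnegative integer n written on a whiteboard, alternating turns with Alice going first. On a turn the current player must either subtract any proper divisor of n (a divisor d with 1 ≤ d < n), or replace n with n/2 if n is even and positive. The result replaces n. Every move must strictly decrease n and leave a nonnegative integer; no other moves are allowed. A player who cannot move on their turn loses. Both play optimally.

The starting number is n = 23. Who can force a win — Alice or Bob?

Use the standard recursion: the mover loses at a terminal position; elsewhere, the mover wins exactly when some move hands the opponent an L position.
n=0: no move → L
n=1: no move → L
n=2: W (go to 1, an L position)
n=3: L (sole option 2(W) is W)
n=4: W (go to 3, an L position)
n=5: L (sole option 4(W) is W)
n=6: W (go to 3, an L position)
n=7: L (sole option 6(W) is W)
n=8: W (go to 7, an L position)
n=9: L (options 6(W), 8(W) are all W)
n=10: W (go to 5, an L position)
n=11: L (sole option 10(W) is W)
n=12: W (go to 9, an L position)
n=13: L (sole option 12(W) is W)
n=14: W (go to 7, an L position)
n=15: L (options 10(W), 12(W), 14(W) are all W)
n=16: W (go to 15, an L position)
n=17: L (sole option 16(W) is W)
n=18: W (go to 9, an L position)
n=19: L (sole option 18(W) is W)
n=20: W (go to 15, an L position)
n=21: L (options 14(W), 18(W), 20(W) are all W)
n=22: W (go to 11, an L position)
n=23: L (sole option 22(W) is W)
The starting position 23 is L: whatever Alice does, the opponent receives a W position.

Bob wins.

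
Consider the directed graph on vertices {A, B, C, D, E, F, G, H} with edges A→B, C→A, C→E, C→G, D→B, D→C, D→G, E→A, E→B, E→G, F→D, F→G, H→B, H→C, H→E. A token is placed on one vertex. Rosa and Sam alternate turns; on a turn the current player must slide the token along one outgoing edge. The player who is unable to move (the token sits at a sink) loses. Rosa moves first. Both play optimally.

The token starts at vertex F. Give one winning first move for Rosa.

Move to G.

Positions with no move are L. A position that does have a move is losing for the player to move precisely when every available move leads to a winning position for the opponent. Fill in the labels:
Every edge goes from a vertex to one that appears earlier in the order B, G, A, E, C, H, D, F, so processing vertices in that order labels each vertex after all of its successors.
B: no outgoing edge → L
G: no outgoing edge → L
A: reaches L-position B → W
E: reaches L-position G → W
C: reaches L-position G → W
H: reaches L-position B → W
D: reaches L-position G → W
F: reaches L-position G → W
From F, the L positions reachable in one move are: G.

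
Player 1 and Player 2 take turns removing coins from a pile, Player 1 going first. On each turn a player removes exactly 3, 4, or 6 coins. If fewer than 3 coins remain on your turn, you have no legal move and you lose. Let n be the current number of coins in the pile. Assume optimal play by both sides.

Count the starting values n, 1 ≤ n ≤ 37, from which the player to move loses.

Compute win/loss labels from the base case upward. A position with no move is L. Any other position is W if it can reach an L in one move, else L.
n=0: no move → L
n=1: no move → L
n=2: no move → L
n=3: can move to 0, which is L ⇒ W
n=4: can move to 1, which is L ⇒ W
n=5: can move to 2, which is L ⇒ W
n=6: can move to 2, which is L ⇒ W
n=7: can move to 1, which is L ⇒ W
n=8: can move to 2, which is L ⇒ W
n=9: moves to 6(W), 5(W), 3(W); every one is W ⇒ L
n=10: moves to 7(W), 6(W), 4(W); every one is W ⇒ L
n=11: moves to 8(W), 7(W), 5(W); every one is W ⇒ L
n=12: can move to 9, which is L ⇒ W
n=13: can move to 10, which is L ⇒ W
n=14: can move to 11, which is L ⇒ W
n=15: can move to 11, which is L ⇒ W
n=16: can move to 10, which is L ⇒ W
n=17: can move to 11, which is L ⇒ W
n=18: moves to 15(W), 14(W), 12(W); every one is W ⇒ L
n=19: moves to 16(W), 15(W), 13(W); every one is W ⇒ L
n=20: moves to 17(W), 16(W), 14(W); every one is W ⇒ L
n=21: can move to 18, which is L ⇒ W
n=22: can move to 19, which is L ⇒ W
n=23: can move to 20, which is L ⇒ W
n=24: can move to 20, which is L ⇒ W
n=25: can move to 19, which is L ⇒ W
n=26: can move to 20, which is L ⇒ W
n=27: moves to 24(W), 23(W), 21(W); every one is W ⇒ L
n=28: moves to 25(W), 24(W), 22(W); every one is W ⇒ L
n=29: moves to 26(W), 25(W), 23(W); every one is W ⇒ L
n=30: can move to 27, which is L ⇒ W
n=31: can move to 28, which is L ⇒ W
n=32: can move to 29, which is L ⇒ W
n=33: can move to 29, which is L ⇒ W
n=34: can move to 28, which is L ⇒ W
n=35: can move to 29, which is L ⇒ W
n=36: moves to 33(W), 32(W), 30(W); every one is W ⇒ L
n=37: moves to 34(W), 33(W), 31(W); every one is W ⇒ L
L entries with 1 ≤ n ≤ 37 (n=0 is outside the asked range and is not counted): n = 1, 2, 9, 10, 11, 18, 19, 20, 27, 28, 29, 36, 37; that makes 13.

13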